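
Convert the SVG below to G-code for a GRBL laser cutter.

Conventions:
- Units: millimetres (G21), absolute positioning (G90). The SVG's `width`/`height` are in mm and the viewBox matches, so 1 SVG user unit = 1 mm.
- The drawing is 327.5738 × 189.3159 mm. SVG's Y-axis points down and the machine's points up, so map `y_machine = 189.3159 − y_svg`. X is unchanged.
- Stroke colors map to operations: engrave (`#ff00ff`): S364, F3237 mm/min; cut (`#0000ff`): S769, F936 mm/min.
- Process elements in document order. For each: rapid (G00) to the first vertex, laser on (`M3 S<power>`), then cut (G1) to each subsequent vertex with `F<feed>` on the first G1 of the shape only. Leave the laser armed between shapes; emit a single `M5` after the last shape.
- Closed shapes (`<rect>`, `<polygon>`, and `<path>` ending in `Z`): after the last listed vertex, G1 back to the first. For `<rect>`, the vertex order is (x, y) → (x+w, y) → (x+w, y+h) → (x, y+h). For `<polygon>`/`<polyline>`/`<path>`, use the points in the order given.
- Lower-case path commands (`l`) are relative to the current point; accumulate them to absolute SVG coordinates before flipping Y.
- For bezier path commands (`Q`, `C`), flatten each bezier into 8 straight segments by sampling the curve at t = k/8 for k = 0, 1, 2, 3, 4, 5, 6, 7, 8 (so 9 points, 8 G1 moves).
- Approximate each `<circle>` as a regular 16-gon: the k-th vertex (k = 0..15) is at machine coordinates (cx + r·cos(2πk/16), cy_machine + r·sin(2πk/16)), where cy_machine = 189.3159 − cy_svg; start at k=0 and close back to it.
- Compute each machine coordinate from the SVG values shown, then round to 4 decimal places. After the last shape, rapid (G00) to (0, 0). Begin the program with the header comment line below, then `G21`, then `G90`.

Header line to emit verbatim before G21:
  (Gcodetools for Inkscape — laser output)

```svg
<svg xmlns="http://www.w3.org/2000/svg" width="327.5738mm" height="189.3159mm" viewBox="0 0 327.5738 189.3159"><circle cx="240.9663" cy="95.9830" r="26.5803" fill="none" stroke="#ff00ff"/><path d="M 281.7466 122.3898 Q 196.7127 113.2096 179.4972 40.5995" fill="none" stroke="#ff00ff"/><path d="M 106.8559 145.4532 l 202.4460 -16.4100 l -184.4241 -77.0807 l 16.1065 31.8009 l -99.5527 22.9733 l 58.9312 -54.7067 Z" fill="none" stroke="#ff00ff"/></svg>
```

(Gcodetools for Inkscape — laser output)
G21
G90
G00 X267.5466 Y93.3329
M3 S364
G1 X265.5233 Y103.5047 F3237
G1 X259.7614 Y112.1280
G1 X251.1381 Y117.8899
G1 X240.9663 Y119.9132
G1 X230.7945 Y117.8899
G1 X222.1712 Y112.1280
G1 X216.4093 Y103.5047
G1 X214.3860 Y93.3329
G1 X216.4093 Y83.1611
G1 X222.1712 Y74.5378
G1 X230.7945 Y68.7759
G1 X240.9663 Y66.7526
G1 X251.1381 Y68.7759
G1 X259.7614 Y74.5378
G1 X265.5233 Y83.1611
G1 X267.5466 Y93.3329
G00 X281.7466 Y66.9261
M3 S364
G1 X261.5478 Y70.2122 F3237
G1 X243.4683 Y75.4806
G1 X227.5081 Y82.7311
G1 X213.6673 Y91.9638
G1 X201.9458 Y103.1787
G1 X192.3436 Y116.3757
G1 X184.8607 Y131.5550
G1 X179.4972 Y148.7164
G00 X106.8559 Y43.8627
M3 S364
G1 X309.3019 Y60.2727 F3237
G1 X124.8778 Y137.3534
G1 X140.9843 Y105.5525
G1 X41.4316 Y82.5792
G1 X100.3628 Y137.2859
G1 X106.8559 Y43.8627
M5
G00 X0.0000 Y0.0000

viewBox `0 0 327.5738 189.3159` with mm width/height → 1 unit = 1 mm. Flip: y_m = 189.3159 − y_svg.

**Shape 1** — `<circle>` circle, stroke `#ff00ff` → engrave (S364, F3237). Machine vertices: (267.5466,93.3329) → (265.5233,103.5047) → (259.7614,112.1280) → (251.1381,117.8899) → (240.9663,119.9132) → (230.7945,117.8899) → (222.1712,112.1280) → (216.4093,103.5047) → (214.3860,93.3329) → (216.4093,83.1611) → (222.1712,74.5378) → (230.7945,68.7759) → (240.9663,66.7526) → (251.1381,68.7759) → (259.7614,74.5378) → (265.5233,83.1611) → (267.5466,93.3329). Closed: final G1 returns to the first vertex.

**Shape 2** — `<path>` quadratic bezier, stroke `#ff00ff` → engrave (S364, F3237). Control points (SVG): P0=(281.7466,122.3898), P1=(196.7127,113.2096), P2=(179.4972,40.5995); sampled at t=k/8. Machine vertices: (281.7466,66.9261) → (261.5478,70.2122) → (243.4683,75.4806) → (227.5081,82.7311) → (213.6673,91.9638) → (201.9458,103.1787) → (192.3436,116.3757) → (184.8607,131.5550) → (179.4972,148.7164). Open path.

**Shape 3** — `<path>` closed polygon, stroke `#ff00ff` → engrave (S364, F3237). Machine vertices: (106.8559,43.8627) → (309.3019,60.2727) → (124.8778,137.3534) → (140.9843,105.5525) → (41.4316,82.5792) → (100.3628,137.2859) → (106.8559,43.8627). Closed: final G1 returns to the first vertex.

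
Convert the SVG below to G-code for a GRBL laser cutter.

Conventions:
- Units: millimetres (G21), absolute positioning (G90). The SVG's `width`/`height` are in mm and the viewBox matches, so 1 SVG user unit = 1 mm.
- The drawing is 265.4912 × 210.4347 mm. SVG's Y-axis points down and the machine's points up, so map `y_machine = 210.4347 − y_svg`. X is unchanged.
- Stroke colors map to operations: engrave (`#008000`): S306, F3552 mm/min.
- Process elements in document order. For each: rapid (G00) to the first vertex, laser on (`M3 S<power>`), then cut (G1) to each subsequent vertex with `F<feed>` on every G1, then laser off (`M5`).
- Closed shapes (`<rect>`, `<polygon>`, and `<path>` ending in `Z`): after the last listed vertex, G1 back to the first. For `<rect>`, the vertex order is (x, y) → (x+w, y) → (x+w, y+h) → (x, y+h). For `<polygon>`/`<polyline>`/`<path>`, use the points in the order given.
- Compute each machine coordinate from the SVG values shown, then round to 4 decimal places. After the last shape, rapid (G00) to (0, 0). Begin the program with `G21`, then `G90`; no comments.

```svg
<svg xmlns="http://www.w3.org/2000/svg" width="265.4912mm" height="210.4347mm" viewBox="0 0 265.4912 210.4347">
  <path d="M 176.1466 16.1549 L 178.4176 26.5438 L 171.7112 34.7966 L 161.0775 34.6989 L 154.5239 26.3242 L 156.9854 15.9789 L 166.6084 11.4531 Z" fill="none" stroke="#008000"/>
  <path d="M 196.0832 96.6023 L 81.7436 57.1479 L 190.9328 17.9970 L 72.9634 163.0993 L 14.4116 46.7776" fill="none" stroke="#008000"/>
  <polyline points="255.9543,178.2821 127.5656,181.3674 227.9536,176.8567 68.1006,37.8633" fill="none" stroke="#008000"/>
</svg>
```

Since the viewBox matches the mm dimensions, user units are millimetres directly. The only transform is the Y-flip y_m = 210.4347 − y_svg.

Shape 1 is a regular polygon drawn with `<path>`. Its stroke #008000 means engrave at S306, F3552. After flipping Y the toolpath is (176.1466,194.2798) → (178.4176,183.8909) → (171.7112,175.6381) → (161.0775,175.7358) → (154.5239,184.1105) → (156.9854,194.4558) → (166.6084,198.9816) → (176.1466,194.2798), returning to the start.

Shape 2 is a open polyline drawn with `<path>`. Its stroke #008000 means engrave at S306, F3552. After flipping Y the toolpath is (196.0832,113.8324) → (81.7436,153.2868) → (190.9328,192.4377) → (72.9634,47.3354) → (14.4116,163.6571).

Shape 3 is a open polyline drawn with `<polyline>`. Its stroke #008000 means engrave at S306, F3552. After flipping Y the toolpath is (255.9543,32.1526) → (127.5656,29.0673) → (227.9536,33.5780) → (68.1006,172.5714).

G21
G90
G00 X176.1466 Y194.2798
M3 S306
G1 X178.4176 Y183.8909 F3552
G1 X171.7112 Y175.6381 F3552
G1 X161.0775 Y175.7358 F3552
G1 X154.5239 Y184.1105 F3552
G1 X156.9854 Y194.4558 F3552
G1 X166.6084 Y198.9816 F3552
G1 X176.1466 Y194.2798 F3552
M5
G00 X196.0832 Y113.8324
M3 S306
G1 X81.7436 Y153.2868 F3552
G1 X190.9328 Y192.4377 F3552
G1 X72.9634 Y47.3354 F3552
G1 X14.4116 Y163.6571 F3552
M5
G00 X255.9543 Y32.1526
M3 S306
G1 X127.5656 Y29.0673 F3552
G1 X227.9536 Y33.5780 F3552
G1 X68.1006 Y172.5714 F3552
M5
G00 X0.0000 Y0.0000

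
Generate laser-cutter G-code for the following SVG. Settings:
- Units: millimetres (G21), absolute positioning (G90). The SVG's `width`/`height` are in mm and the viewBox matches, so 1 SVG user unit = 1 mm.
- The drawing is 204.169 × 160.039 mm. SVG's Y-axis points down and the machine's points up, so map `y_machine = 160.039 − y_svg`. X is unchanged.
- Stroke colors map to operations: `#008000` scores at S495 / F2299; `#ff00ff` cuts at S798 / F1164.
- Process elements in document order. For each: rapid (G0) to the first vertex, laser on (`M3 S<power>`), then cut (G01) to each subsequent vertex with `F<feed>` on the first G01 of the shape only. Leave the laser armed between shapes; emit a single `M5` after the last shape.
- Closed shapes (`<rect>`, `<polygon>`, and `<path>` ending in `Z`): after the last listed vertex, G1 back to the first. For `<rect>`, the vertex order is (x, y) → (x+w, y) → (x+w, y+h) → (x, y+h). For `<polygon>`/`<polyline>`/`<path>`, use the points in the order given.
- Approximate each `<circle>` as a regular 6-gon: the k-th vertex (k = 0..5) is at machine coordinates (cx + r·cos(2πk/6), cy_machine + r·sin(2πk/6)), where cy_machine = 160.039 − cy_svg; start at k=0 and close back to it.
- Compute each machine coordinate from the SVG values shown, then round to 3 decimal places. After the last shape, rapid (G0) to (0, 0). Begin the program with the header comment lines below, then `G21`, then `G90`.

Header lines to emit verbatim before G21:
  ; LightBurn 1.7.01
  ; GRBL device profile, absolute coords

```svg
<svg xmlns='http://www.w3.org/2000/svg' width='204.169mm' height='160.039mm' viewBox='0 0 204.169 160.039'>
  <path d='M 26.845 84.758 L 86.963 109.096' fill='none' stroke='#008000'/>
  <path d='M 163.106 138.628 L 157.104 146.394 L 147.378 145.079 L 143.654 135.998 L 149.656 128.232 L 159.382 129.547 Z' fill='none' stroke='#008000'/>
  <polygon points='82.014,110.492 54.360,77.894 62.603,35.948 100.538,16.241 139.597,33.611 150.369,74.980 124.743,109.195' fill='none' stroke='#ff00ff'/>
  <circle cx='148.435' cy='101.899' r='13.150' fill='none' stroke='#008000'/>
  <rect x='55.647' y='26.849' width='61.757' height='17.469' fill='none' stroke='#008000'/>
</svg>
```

viewBox `0 0 204.169 160.039` with mm width/height → 1 unit = 1 mm. Flip: y_m = 160.039 − y_svg.

**Shape 1** — `<path>` line segment, stroke `#008000` → score (S495, F2299). Machine vertices: (26.845,75.281) → (86.963,50.943). Open path.

**Shape 2** — `<path>` regular polygon, stroke `#008000` → score (S495, F2299). Machine vertices: (163.106,21.411) → (157.104,13.645) → (147.378,14.960) → (143.654,24.041) → (149.656,31.807) → (159.382,30.492) → (163.106,21.411). Closed: final G1 returns to the first vertex.

**Shape 3** — `<polygon>` regular polygon, stroke `#ff00ff` → cut (S798, F1164). Machine vertices: (82.014,49.547) → (54.360,82.145) → (62.603,124.091) → (100.538,143.798) → (139.597,126.428) → (150.369,85.059) → (124.743,50.844) → (82.014,49.547). Closed: final G1 returns to the first vertex.

**Shape 4** — `<circle>` circle, stroke `#008000` → score (S495, F2299). Machine vertices: (161.585,58.140) → (155.010,69.528) → (141.860,69.528) → (135.285,58.140) → (141.860,46.752) → (155.010,46.752) → (161.585,58.140). Closed: final G1 returns to the first vertex.

**Shape 5** — `<rect>` rectangle, stroke `#008000` → score (S495, F2299). Machine vertices: (55.647,133.190) → (117.404,133.190) → (117.404,115.721) → (55.647,115.721) → (55.647,133.190). Closed: final G1 returns to the first vertex.

; LightBurn 1.7.01
; GRBL device profile, absolute coords
G21
G90
G0 X26.845 Y75.281
M3 S495
G01 X86.963 Y50.943 F2299
G0 X163.106 Y21.411
M3 S495
G01 X157.104 Y13.645 F2299
G01 X147.378 Y14.960
G01 X143.654 Y24.041
G01 X149.656 Y31.807
G01 X159.382 Y30.492
G01 X163.106 Y21.411
G0 X82.014 Y49.547
M3 S798
G01 X54.360 Y82.145 F1164
G01 X62.603 Y124.091
G01 X100.538 Y143.798
G01 X139.597 Y126.428
G01 X150.369 Y85.059
G01 X124.743 Y50.844
G01 X82.014 Y49.547
G0 X161.585 Y58.140
M3 S495
G01 X155.010 Y69.528 F2299
G01 X141.860 Y69.528
G01 X135.285 Y58.140
G01 X141.860 Y46.752
G01 X155.010 Y46.752
G01 X161.585 Y58.140
G0 X55.647 Y133.190
M3 S495
G01 X117.404 Y133.190 F2299
G01 X117.404 Y115.721
G01 X55.647 Y115.721
G01 X55.647 Y133.190
M5
G0 X0.000 Y0.000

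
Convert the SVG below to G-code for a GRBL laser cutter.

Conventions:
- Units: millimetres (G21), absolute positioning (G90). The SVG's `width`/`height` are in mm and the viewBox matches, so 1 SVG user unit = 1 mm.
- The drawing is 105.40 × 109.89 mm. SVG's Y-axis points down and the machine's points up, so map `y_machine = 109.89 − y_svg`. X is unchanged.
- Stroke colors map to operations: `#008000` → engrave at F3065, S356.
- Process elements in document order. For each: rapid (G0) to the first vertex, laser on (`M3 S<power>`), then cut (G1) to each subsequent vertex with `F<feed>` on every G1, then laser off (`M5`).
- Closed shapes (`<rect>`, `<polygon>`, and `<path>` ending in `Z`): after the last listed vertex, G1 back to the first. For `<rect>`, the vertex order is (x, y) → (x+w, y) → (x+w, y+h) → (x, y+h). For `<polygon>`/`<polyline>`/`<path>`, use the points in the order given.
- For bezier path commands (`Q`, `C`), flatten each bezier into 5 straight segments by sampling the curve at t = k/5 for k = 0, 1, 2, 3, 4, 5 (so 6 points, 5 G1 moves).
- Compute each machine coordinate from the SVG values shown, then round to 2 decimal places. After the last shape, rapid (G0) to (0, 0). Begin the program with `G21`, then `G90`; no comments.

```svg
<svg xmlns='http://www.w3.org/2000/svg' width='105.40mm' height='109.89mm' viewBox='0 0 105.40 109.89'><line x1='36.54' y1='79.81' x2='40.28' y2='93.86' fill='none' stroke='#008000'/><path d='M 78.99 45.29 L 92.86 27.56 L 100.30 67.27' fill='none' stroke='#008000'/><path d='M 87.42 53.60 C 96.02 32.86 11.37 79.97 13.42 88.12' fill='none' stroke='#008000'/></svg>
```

1 u = 1 mm; y_m = 109.89 − y.

[1] `<line>` line segment, #008000→engrave S356 F3065: (36.54,30.08) → (40.28,16.03)

[2] `<path>` open polyline, #008000→engrave S356 F3065: (78.99,64.60) → (92.86,82.33) → (100.30,42.62)

[3] `<path>` cubic bezier, #008000→engrave S356 F3065: (87.42,56.29) → (82.83,61.45) → (64.50,55.45) → (41.06,43.41) → (21.15,30.48) → (13.42,21.77)

G21
G90
G0 X36.54 Y30.08
M3 S356
G1 X40.28 Y16.03 F3065
M5
G0 X78.99 Y64.60
M3 S356
G1 X92.86 Y82.33 F3065
G1 X100.30 Y42.62 F3065
M5
G0 X87.42 Y56.29
M3 S356
G1 X82.83 Y61.45 F3065
G1 X64.50 Y55.45 F3065
G1 X41.06 Y43.41 F3065
G1 X21.15 Y30.48 F3065
G1 X13.42 Y21.77 F3065
M5
G0 X0.00 Y0.00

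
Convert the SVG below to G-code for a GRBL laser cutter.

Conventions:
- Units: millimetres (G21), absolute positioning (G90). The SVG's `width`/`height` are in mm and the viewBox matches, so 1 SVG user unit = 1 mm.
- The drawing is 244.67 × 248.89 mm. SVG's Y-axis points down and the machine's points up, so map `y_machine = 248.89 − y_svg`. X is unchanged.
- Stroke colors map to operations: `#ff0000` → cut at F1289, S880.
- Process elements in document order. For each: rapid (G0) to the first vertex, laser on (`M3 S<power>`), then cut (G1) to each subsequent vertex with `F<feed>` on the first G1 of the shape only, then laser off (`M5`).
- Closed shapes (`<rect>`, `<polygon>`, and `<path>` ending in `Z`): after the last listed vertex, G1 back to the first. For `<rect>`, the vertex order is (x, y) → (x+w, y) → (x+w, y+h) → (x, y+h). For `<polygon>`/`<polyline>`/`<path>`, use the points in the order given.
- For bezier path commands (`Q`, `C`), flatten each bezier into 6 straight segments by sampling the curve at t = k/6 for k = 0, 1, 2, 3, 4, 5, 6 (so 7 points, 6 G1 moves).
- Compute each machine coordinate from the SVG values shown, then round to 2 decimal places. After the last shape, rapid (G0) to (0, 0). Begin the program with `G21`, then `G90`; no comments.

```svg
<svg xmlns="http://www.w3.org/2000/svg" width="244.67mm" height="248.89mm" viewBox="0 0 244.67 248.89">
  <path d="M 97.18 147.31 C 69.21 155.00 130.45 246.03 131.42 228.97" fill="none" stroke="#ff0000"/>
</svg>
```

viewBox `0 0 244.67 248.89` with mm width/height → 1 unit = 1 mm. Flip: y_m = 248.89 − y_svg.

**Shape 1** — `<path>` cubic bezier, stroke `#ff0000` → cut (S880, F1289). Control points (SVG): P0=(97.18,147.31), P1=(69.21,155.00), P2=(130.45,246.03), P3=(131.42,228.97); sampled at t=k/6. Machine vertices: (97.18,101.58) → (89.94,91.68) → (93.41,73.20) → (103.45,51.47) → (115.90,31.80) → (126.60,19.51) → (131.42,19.92). Open path.

G21
G90
G0 X97.18 Y101.58
M3 S880
G1 X89.94 Y91.68 F1289
G1 X93.41 Y73.20
G1 X103.45 Y51.47
G1 X115.90 Y31.80
G1 X126.60 Y19.51
G1 X131.42 Y19.92
M5
G0 X0.00 Y0.00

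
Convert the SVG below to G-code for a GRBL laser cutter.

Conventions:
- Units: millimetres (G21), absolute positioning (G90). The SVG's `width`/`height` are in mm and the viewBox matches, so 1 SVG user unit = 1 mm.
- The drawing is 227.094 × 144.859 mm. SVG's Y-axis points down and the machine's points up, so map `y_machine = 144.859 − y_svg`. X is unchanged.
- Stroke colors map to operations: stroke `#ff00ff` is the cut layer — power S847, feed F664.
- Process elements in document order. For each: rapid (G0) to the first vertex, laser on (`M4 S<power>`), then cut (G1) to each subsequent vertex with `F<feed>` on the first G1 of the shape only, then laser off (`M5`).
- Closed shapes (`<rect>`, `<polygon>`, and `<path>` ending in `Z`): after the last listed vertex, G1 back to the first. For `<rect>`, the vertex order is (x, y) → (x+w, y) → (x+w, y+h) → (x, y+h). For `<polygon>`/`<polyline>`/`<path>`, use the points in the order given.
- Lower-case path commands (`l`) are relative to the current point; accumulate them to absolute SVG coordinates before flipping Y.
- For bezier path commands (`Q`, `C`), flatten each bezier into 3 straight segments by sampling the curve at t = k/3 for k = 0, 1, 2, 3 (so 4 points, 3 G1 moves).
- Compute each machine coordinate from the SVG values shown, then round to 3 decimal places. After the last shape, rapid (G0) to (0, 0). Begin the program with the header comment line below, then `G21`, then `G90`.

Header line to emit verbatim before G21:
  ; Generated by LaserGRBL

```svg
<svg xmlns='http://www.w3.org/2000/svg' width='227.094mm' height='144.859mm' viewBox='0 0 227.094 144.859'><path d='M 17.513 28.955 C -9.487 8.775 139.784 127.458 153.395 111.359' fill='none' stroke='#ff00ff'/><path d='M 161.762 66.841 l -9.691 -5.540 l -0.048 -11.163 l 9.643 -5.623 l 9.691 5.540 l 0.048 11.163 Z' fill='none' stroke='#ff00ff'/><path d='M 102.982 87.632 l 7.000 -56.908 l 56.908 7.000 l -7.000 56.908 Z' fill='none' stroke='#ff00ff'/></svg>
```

; Generated by LaserGRBL
G21
G90
G0 X17.513 Y115.904
M4 S847
G1 X37.717 Y99.931 F664
G1 X106.117 Y52.193
G1 X153.395 Y33.500
M5
G0 X161.762 Y78.018
M4 S847
G1 X152.071 Y83.558 F664
G1 X152.023 Y94.721
G1 X161.666 Y100.344
G1 X171.357 Y94.804
G1 X171.405 Y83.641
G1 X161.762 Y78.018
M5
G0 X102.982 Y57.227
M4 S847
G1 X109.982 Y114.135 F664
G1 X166.890 Y107.135
G1 X159.890 Y50.227
G1 X102.982 Y57.227
M5
G0 X0.000 Y0.000

Since the viewBox matches the mm dimensions, user units are millimetres directly. The only transform is the Y-flip y_m = 144.859 − y_svg.

Shape 1 is a cubic bezier drawn with `<path>`. Its stroke #ff00ff means cut at S847, F664. After flipping Y the toolpath is (17.513,115.904) → (37.717,99.931) → (106.117,52.193) → (153.395,33.500).

Shape 2 is a regular polygon drawn with `<path>`. Its stroke #ff00ff means cut at S847, F664. After flipping Y the toolpath is (161.762,78.018) → (152.071,83.558) → (152.023,94.721) → (161.666,100.344) → (171.357,94.804) → (171.405,83.641) → (161.762,78.018), returning to the start.

Shape 3 is a regular polygon drawn with `<path>`. Its stroke #ff00ff means cut at S847, F664. After flipping Y the toolpath is (102.982,57.227) → (109.982,114.135) → (166.890,107.135) → (159.890,50.227) → (102.982,57.227), returning to the start.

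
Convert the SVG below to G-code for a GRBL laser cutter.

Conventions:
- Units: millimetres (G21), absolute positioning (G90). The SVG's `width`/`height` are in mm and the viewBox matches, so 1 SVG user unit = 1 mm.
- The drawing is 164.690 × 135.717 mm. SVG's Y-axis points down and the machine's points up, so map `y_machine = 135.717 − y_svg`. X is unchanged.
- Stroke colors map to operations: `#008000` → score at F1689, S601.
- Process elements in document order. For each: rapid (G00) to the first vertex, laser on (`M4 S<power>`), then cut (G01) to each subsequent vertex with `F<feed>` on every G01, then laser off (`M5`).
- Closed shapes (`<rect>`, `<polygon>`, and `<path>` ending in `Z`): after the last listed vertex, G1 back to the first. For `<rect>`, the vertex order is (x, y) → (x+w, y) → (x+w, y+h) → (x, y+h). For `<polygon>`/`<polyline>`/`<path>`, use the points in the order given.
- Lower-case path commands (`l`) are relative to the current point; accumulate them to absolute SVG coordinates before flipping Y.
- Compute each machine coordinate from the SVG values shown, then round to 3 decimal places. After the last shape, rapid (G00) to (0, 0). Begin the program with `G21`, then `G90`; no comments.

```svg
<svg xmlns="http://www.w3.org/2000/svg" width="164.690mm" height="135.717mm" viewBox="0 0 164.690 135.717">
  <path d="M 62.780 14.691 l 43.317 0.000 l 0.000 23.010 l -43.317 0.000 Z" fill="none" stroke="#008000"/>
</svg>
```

G21
G90
G00 X62.780 Y121.026
M4 S601
G01 X106.097 Y121.026 F1689
G01 X106.097 Y98.016 F1689
G01 X62.780 Y98.016 F1689
G01 X62.780 Y121.026 F1689
M5
G00 X0.000 Y0.000

viewBox `0 0 164.690 135.717` with mm width/height → 1 unit = 1 mm. Flip: y_m = 135.717 − y_svg.

**Shape 1** — `<path>` rectangle, stroke `#008000` → score (S601, F1689). Machine vertices: (62.780,121.026) → (106.097,121.026) → (106.097,98.016) → (62.780,98.016) → (62.780,121.026). Closed: final G1 returns to the first vertex.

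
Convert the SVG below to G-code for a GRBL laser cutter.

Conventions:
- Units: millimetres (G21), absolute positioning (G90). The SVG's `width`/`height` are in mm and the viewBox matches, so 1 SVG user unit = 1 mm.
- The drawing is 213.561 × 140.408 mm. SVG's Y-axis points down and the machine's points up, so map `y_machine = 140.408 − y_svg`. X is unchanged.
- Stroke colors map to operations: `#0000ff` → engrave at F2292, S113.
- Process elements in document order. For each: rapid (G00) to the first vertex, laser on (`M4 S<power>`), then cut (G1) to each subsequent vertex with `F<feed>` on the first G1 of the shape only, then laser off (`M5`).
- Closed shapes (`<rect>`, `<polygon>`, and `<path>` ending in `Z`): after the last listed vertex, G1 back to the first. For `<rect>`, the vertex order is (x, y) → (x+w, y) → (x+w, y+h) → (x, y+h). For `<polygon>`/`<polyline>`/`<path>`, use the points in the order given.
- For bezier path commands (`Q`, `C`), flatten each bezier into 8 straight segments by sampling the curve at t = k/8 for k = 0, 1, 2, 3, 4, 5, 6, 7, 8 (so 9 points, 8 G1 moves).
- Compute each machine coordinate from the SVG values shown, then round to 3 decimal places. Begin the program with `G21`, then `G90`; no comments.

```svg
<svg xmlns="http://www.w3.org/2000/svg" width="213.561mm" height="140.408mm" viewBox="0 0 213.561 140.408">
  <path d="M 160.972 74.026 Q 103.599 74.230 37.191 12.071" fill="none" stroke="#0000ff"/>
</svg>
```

G21
G90
G00 X160.972 Y66.382
M4 S113
G1 X146.488 Y67.305 F2292
G1 X131.721 Y70.178
G1 X116.672 Y74.999
G1 X101.340 Y81.769
G1 X85.726 Y90.488
G1 X69.830 Y101.155
G1 X53.652 Y113.772
G1 X37.191 Y128.337
M5

1 u = 1 mm; y_m = 140.408 − y.

[1] `<path>` quadratic bezier, #0000ff→engrave S113 F2292: (160.972,66.382) → (146.488,67.305) → (131.721,70.178) → (116.672,74.999) → (101.340,81.769) → (85.726,90.488) → (69.830,101.155) → (53.652,113.772) → (37.191,128.337)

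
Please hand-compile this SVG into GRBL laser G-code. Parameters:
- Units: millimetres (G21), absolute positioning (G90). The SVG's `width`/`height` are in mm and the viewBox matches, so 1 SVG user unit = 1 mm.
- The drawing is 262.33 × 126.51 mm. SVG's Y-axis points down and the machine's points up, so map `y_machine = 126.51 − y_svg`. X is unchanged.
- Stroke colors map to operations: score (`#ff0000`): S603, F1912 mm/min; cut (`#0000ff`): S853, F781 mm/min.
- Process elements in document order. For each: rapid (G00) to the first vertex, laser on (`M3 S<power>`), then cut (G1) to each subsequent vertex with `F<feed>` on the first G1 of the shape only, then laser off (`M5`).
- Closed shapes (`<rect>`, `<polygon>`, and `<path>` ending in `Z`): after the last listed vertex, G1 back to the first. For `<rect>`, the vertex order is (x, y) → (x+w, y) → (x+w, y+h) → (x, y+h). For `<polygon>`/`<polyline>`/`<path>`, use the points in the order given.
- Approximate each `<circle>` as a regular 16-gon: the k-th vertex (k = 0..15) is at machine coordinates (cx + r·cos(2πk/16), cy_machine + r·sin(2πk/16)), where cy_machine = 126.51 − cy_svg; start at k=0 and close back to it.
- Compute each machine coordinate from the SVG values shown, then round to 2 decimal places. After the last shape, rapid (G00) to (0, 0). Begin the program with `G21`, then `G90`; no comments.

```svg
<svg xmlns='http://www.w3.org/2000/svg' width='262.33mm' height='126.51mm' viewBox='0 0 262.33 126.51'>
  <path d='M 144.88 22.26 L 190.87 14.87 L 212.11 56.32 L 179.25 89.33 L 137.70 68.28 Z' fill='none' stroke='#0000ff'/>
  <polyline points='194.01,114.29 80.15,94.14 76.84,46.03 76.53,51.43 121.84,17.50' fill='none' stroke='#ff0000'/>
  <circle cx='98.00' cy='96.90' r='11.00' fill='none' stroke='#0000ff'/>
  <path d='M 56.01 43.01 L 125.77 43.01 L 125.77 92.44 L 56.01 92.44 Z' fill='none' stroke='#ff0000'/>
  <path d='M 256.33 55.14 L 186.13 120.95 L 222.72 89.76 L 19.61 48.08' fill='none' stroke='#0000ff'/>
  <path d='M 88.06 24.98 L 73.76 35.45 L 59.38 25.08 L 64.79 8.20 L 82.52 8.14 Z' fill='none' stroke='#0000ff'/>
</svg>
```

G21
G90
G00 X144.88 Y104.25
M3 S853
G1 X190.87 Y111.64 F781
G1 X212.11 Y70.19
G1 X179.25 Y37.18
G1 X137.70 Y58.23
G1 X144.88 Y104.25
M5
G00 X194.01 Y12.22
M3 S603
G1 X80.15 Y32.37 F1912
G1 X76.84 Y80.48
G1 X76.53 Y75.08
G1 X121.84 Y109.01
M5
G00 X109.00 Y29.61
M3 S853
G1 X108.16 Y33.82 F781
G1 X105.78 Y37.39
G1 X102.21 Y39.77
G1 X98.00 Y40.61
G1 X93.79 Y39.77
G1 X90.22 Y37.39
G1 X87.84 Y33.82
G1 X87.00 Y29.61
G1 X87.84 Y25.40
G1 X90.22 Y21.83
G1 X93.79 Y19.45
G1 X98.00 Y18.61
G1 X102.21 Y19.45
G1 X105.78 Y21.83
G1 X108.16 Y25.40
G1 X109.00 Y29.61
M5
G00 X56.01 Y83.50
M3 S603
G1 X125.77 Y83.50 F1912
G1 X125.77 Y34.07
G1 X56.01 Y34.07
G1 X56.01 Y83.50
M5
G00 X256.33 Y71.37
M3 S853
G1 X186.13 Y5.56 F781
G1 X222.72 Y36.75
G1 X19.61 Y78.43
M5
G00 X88.06 Y101.53
M3 S853
G1 X73.76 Y91.06 F781
G1 X59.38 Y101.43
G1 X64.79 Y118.31
G1 X82.52 Y118.37
G1 X88.06 Y101.53
M5
G00 X0.00 Y0.00

Since the viewBox matches the mm dimensions, user units are millimetres directly. The only transform is the Y-flip y_m = 126.51 − y_svg.

Shape 1 is a regular polygon drawn with `<path>`. Its stroke #0000ff means cut at S853, F781. After flipping Y the toolpath is (144.88,104.25) → (190.87,111.64) → (212.11,70.19) → (179.25,37.18) → (137.70,58.23) → (144.88,104.25), returning to the start.

Shape 2 is a open polyline drawn with `<polyline>`. Its stroke #ff0000 means score at S603, F1912. After flipping Y the toolpath is (194.01,12.22) → (80.15,32.37) → (76.84,80.48) → (76.53,75.08) → (121.84,109.01).

Shape 3 is a circle drawn with `<circle>`. Its stroke #0000ff means cut at S853, F781. After flipping Y the toolpath is (109.00,29.61) → (108.16,33.82) → (105.78,37.39) → (102.21,39.77) → (98.00,40.61) → (93.79,39.77) → (90.22,37.39) → (87.84,33.82) → (87.00,29.61) → (87.84,25.40) → (90.22,21.83) → (93.79,19.45) → (98.00,18.61) → (102.21,19.45) → (105.78,21.83) → (108.16,25.40) → (109.00,29.61), returning to the start.

Shape 4 is a rectangle drawn with `<path>`. Its stroke #ff0000 means score at S603, F1912. After flipping Y the toolpath is (56.01,83.50) → (125.77,83.50) → (125.77,34.07) → (56.01,34.07) → (56.01,83.50), returning to the start.

Shape 5 is a open polyline drawn with `<path>`. Its stroke #0000ff means cut at S853, F781. After flipping Y the toolpath is (256.33,71.37) → (186.13,5.56) → (222.72,36.75) → (19.61,78.43).

Shape 6 is a regular polygon drawn with `<path>`. Its stroke #0000ff means cut at S853, F781. After flipping Y the toolpath is (88.06,101.53) → (73.76,91.06) → (59.38,101.43) → (64.79,118.31) → (82.52,118.37) → (88.06,101.53), returning to the start.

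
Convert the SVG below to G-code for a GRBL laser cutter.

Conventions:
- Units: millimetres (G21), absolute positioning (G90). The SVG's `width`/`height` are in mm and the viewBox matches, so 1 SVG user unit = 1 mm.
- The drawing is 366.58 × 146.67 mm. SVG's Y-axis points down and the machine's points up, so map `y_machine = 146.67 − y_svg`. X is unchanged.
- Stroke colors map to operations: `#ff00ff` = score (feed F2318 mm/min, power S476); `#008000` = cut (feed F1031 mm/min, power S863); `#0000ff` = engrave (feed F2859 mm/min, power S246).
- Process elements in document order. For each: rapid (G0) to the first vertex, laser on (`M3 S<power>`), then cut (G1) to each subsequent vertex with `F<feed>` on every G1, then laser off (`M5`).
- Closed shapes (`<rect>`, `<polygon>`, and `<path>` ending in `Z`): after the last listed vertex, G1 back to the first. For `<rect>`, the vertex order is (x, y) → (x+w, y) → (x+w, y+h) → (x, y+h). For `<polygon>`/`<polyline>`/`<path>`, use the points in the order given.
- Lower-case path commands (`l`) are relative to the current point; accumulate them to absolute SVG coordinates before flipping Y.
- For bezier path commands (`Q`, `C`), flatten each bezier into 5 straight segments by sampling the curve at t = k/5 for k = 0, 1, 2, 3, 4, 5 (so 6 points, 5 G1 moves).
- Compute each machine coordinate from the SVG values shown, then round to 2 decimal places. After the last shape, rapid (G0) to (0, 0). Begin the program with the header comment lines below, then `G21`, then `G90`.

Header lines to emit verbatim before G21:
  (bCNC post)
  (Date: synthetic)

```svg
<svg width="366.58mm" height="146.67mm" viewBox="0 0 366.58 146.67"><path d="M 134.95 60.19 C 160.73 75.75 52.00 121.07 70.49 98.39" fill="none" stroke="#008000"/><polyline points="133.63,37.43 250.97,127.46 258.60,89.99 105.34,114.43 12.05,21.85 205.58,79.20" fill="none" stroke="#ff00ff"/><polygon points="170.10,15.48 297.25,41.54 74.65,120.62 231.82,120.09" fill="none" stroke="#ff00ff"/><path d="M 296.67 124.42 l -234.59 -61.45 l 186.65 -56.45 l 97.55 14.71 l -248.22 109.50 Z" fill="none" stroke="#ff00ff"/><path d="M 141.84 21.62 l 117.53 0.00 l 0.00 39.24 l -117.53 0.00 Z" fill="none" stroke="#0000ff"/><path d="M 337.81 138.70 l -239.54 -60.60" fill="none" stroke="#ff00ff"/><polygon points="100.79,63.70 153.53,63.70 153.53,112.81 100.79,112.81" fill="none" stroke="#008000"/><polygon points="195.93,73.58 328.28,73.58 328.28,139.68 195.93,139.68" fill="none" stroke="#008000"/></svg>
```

(bCNC post)
(Date: synthetic)
G21
G90
G0 X134.95 Y86.48
M3 S863
G1 X136.37 Y74.35 F1031
G1 X118.07 Y59.78 F1031
G1 X92.62 Y47.45 F1031
G1 X72.57 Y42.05 F1031
G1 X70.49 Y48.28 F1031
M5
G0 X133.63 Y109.24
M3 S476
G1 X250.97 Y19.21 F2318
G1 X258.60 Y56.68 F2318
G1 X105.34 Y32.24 F2318
G1 X12.05 Y124.82 F2318
G1 X205.58 Y67.47 F2318
M5
G0 X170.10 Y131.19
M3 S476
G1 X297.25 Y105.13 F2318
G1 X74.65 Y26.05 F2318
G1 X231.82 Y26.58 F2318
G1 X170.10 Y131.19 F2318
M5
G0 X296.67 Y22.25
M3 S476
G1 X62.08 Y83.70 F2318
G1 X248.73 Y140.15 F2318
G1 X346.28 Y125.44 F2318
G1 X98.06 Y15.94 F2318
G1 X296.67 Y22.25 F2318
M5
G0 X141.84 Y125.05
M3 S246
G1 X259.37 Y125.05 F2859
G1 X259.37 Y85.81 F2859
G1 X141.84 Y85.81 F2859
G1 X141.84 Y125.05 F2859
M5
G0 X337.81 Y7.97
M3 S476
G1 X98.27 Y68.57 F2318
M5
G0 X100.79 Y82.97
M3 S863
G1 X153.53 Y82.97 F1031
G1 X153.53 Y33.86 F1031
G1 X100.79 Y33.86 F1031
G1 X100.79 Y82.97 F1031
M5
G0 X195.93 Y73.09
M3 S863
G1 X328.28 Y73.09 F1031
G1 X328.28 Y6.99 F1031
G1 X195.93 Y6.99 F1031
G1 X195.93 Y73.09 F1031
M5
G0 X0.00 Y0.00

Since the viewBox matches the mm dimensions, user units are millimetres directly. The only transform is the Y-flip y_m = 146.67 − y_svg.

Shape 1 is a cubic bezier drawn with `<path>`. Its stroke #008000 means cut at S863, F1031. After flipping Y the toolpath is (134.95,86.48) → (136.37,74.35) → (118.07,59.78) → (92.62,47.45) → (72.57,42.05) → (70.49,48.28).

Shape 2 is a open polyline drawn with `<polyline>`. Its stroke #ff00ff means score at S476, F2318. After flipping Y the toolpath is (133.63,109.24) → (250.97,19.21) → (258.60,56.68) → (105.34,32.24) → (12.05,124.82) → (205.58,67.47).

Shape 3 is a closed polygon drawn with `<polygon>`. Its stroke #ff00ff means score at S476, F2318. After flipping Y the toolpath is (170.10,131.19) → (297.25,105.13) → (74.65,26.05) → (231.82,26.58) → (170.10,131.19), returning to the start.

Shape 4 is a closed polygon drawn with `<path>`. Its stroke #ff00ff means score at S476, F2318. After flipping Y the toolpath is (296.67,22.25) → (62.08,83.70) → (248.73,140.15) → (346.28,125.44) → (98.06,15.94) → (296.67,22.25), returning to the start.

Shape 5 is a rectangle drawn with `<path>`. Its stroke #0000ff means engrave at S246, F2859. After flipping Y the toolpath is (141.84,125.05) → (259.37,125.05) → (259.37,85.81) → (141.84,85.81) → (141.84,125.05), returning to the start.

Shape 6 is a line segment drawn with `<path>`. Its stroke #ff00ff means score at S476, F2318. After flipping Y the toolpath is (337.81,7.97) → (98.27,68.57).

Shape 7 is a rectangle drawn with `<polygon>`. Its stroke #008000 means cut at S863, F1031. After flipping Y the toolpath is (100.79,82.97) → (153.53,82.97) → (153.53,33.86) → (100.79,33.86) → (100.79,82.97), returning to the start.

Shape 8 is a rectangle drawn with `<polygon>`. Its stroke #008000 means cut at S863, F1031. After flipping Y the toolpath is (195.93,73.09) → (328.28,73.09) → (328.28,6.99) → (195.93,6.99) → (195.93,73.09), returning to the start.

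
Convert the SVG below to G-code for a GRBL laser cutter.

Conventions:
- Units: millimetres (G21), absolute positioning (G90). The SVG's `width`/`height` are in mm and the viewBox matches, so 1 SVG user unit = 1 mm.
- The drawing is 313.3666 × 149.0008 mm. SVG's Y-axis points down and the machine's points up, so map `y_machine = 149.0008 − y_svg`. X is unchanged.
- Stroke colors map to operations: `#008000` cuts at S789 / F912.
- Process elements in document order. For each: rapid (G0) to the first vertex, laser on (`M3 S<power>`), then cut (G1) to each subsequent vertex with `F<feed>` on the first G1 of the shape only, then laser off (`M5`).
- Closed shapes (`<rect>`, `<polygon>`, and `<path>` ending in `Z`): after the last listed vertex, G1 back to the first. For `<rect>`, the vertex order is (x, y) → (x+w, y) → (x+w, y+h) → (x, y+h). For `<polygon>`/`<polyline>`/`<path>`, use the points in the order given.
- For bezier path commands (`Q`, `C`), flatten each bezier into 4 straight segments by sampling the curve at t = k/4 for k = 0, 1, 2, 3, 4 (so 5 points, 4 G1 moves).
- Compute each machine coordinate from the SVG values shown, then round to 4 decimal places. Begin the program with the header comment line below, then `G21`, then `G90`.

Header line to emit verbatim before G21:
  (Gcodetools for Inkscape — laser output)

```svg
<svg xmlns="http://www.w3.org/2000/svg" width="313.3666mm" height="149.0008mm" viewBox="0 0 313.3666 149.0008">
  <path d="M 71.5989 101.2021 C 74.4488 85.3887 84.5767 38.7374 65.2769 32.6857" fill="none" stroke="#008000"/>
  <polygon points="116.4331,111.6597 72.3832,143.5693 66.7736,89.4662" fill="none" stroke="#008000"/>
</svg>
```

(Gcodetools for Inkscape — laser output)
G21
G90
G0 X71.5989 Y47.7987
M3 S789
G1 X74.5274 Y64.3246 F912
G1 X76.7440 Y85.7175
G1 X74.8076 Y105.2801
G1 X65.2769 Y116.3151
M5
G0 X116.4331 Y37.3411
M3 S789
G1 X72.3832 Y5.4315 F912
G1 X66.7736 Y59.5346
G1 X116.4331 Y37.3411
M5

Since the viewBox matches the mm dimensions, user units are millimetres directly. The only transform is the Y-flip y_m = 149.0008 − y_svg.

Shape 1 is a cubic bezier drawn with `<path>`. Its stroke #008000 means cut at S789, F912. After flipping Y the toolpath is (71.5989,47.7987) → (74.5274,64.3246) → (76.7440,85.7175) → (74.8076,105.2801) → (65.2769,116.3151).

Shape 2 is a regular polygon drawn with `<polygon>`. Its stroke #008000 means cut at S789, F912. After flipping Y the toolpath is (116.4331,37.3411) → (72.3832,5.4315) → (66.7736,59.5346) → (116.4331,37.3411), returning to the start.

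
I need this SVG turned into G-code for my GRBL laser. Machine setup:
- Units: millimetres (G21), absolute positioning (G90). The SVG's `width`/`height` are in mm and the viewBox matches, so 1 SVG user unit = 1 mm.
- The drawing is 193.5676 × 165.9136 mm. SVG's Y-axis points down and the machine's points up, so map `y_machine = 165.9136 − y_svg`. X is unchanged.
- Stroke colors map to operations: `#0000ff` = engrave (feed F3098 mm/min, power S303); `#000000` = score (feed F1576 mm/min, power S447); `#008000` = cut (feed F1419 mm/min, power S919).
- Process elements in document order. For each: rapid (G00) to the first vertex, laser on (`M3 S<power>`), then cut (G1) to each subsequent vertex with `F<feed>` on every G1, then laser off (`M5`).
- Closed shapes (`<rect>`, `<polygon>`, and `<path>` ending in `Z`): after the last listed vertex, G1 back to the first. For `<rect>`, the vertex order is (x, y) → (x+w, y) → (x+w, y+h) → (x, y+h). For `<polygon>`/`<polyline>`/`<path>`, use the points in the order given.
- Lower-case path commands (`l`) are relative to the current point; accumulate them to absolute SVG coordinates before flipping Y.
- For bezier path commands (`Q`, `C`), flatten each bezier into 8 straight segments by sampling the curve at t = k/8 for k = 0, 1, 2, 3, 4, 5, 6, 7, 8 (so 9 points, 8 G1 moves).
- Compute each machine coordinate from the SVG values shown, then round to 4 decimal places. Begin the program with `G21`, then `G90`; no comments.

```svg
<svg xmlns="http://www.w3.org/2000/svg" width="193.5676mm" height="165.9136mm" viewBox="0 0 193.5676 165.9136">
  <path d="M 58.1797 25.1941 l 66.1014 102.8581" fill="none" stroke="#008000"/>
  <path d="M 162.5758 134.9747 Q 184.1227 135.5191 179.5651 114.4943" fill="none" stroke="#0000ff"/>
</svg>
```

G21
G90
G00 X58.1797 Y140.7195
M3 S919
G1 X124.2811 Y37.8614 F1419
M5
G00 X162.5758 Y30.9389
M3 S303
G1 X167.5546 Y31.1398 F3098
G1 X171.7177 Y32.0148 F3098
G1 X175.0650 Y33.5638 F3098
G1 X177.5966 Y35.7868 F3098
G1 X179.3124 Y38.6839 F3098
G1 X180.2124 Y42.2550 F3098
G1 X180.2966 Y46.5001 F3098
G1 X179.5651 Y51.4193 F3098
M5

1 u = 1 mm; y_m = 165.9136 − y.

[1] `<path>` line segment, #008000→cut S919 F1419: (58.1797,140.7195) → (124.2811,37.8614)

[2] `<path>` quadratic bezier, #0000ff→engrave S303 F3098: (162.5758,30.9389) → (167.5546,31.1398) → (171.7177,32.0148) → (175.0650,33.5638) → (177.5966,35.7868) → (179.3124,38.6839) → (180.2124,42.2550) → (180.2966,46.5001) → (179.5651,51.4193)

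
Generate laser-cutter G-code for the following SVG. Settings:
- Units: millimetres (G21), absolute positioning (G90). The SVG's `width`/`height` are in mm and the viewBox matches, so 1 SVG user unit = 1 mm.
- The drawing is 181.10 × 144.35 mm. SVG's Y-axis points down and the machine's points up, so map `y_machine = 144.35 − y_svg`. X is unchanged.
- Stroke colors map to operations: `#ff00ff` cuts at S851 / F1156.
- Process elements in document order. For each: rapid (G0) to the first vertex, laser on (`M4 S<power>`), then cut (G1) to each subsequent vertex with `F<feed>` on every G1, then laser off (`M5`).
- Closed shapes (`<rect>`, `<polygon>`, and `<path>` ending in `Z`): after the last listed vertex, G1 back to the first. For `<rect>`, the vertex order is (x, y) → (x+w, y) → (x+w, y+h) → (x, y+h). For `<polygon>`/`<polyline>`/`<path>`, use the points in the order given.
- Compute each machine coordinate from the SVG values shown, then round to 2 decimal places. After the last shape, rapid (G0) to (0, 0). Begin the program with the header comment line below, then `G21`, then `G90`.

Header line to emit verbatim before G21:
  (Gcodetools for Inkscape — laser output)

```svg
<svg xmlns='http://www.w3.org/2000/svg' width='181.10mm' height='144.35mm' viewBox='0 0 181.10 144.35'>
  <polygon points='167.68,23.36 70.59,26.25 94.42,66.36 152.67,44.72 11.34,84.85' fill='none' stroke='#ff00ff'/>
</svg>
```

(Gcodetools for Inkscape — laser output)
G21
G90
G0 X167.68 Y120.99
M4 S851
G1 X70.59 Y118.10 F1156
G1 X94.42 Y77.99 F1156
G1 X152.67 Y99.63 F1156
G1 X11.34 Y59.50 F1156
G1 X167.68 Y120.99 F1156
M5
G0 X0.00 Y0.00

Since the viewBox matches the mm dimensions, user units are millimetres directly. The only transform is the Y-flip y_m = 144.35 − y_svg.

Shape 1 is a closed polygon drawn with `<polygon>`. Its stroke #ff00ff means cut at S851, F1156. After flipping Y the toolpath is (167.68,120.99) → (70.59,118.10) → (94.42,77.99) → (152.67,99.63) → (11.34,59.50) → (167.68,120.99), returning to the start.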